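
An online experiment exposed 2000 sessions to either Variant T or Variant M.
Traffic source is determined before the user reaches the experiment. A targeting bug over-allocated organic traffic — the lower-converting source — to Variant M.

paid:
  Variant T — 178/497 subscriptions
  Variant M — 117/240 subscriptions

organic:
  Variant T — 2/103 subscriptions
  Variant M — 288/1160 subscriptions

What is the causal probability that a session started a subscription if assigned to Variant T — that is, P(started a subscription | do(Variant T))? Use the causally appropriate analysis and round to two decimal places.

The stratified and pooled comparisons disagree (Variant M wins within each traffic source; Variant T wins overall), so the answer turns on the causal role of traffic source.
Traffic source is set before the variant has any effect — it is not caused by the variant — and it independently drives the outcome. That makes it a confounder, so the causal comparison is within traffic source levels.
Standardising Variant T to the population traffic source mix: 0.368·178/497 + 0.631·2/103 = 0.144.

0.14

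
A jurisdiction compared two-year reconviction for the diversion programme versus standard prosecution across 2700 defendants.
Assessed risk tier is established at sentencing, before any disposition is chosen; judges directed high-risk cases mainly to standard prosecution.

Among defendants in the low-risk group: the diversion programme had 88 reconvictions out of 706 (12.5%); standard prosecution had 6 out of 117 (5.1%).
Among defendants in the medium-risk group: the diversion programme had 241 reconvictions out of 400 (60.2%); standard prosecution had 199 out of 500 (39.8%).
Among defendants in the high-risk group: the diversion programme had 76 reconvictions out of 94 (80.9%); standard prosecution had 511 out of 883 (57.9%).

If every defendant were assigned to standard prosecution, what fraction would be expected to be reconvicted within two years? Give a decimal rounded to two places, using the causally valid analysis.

0.36

The assessed risk tier-specific comparison favours standard prosecution throughout, but the pooled figures favour the diversion programme. The question is whether to condition on assessed risk tier.
Assessed risk tier is set before the disposition has any effect — it is not caused by the disposition — and it independently drives the outcome. That makes it a confounder, so the causal comparison is within assessed risk tier levels.
Standardising standard prosecution to the population assessed risk tier mix: 0.305·6/117 + 0.333·199/500 + 0.362·511/883 = 0.358.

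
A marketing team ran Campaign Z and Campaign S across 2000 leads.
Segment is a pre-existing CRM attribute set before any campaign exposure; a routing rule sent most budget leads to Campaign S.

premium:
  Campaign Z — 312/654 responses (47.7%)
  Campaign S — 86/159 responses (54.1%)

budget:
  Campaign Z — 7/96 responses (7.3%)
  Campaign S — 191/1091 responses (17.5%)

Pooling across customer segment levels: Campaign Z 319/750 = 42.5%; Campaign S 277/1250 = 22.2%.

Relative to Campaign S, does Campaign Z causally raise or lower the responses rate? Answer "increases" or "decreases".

Within every customer segment level Campaign S has the higher rate, yet pooled Campaign Z does — Simpson's reversal.
Since customer segment is a pre-existing factor (not a product of the campaign) and it affects the outcome on its own, it is a confounder. The stratified rates, not the pooled rate, identify the causal effect.
Within each level — premium: 47.7% vs 54.1%; budget: 7.3% vs 17.5% — Campaign S is higher every time.

decreases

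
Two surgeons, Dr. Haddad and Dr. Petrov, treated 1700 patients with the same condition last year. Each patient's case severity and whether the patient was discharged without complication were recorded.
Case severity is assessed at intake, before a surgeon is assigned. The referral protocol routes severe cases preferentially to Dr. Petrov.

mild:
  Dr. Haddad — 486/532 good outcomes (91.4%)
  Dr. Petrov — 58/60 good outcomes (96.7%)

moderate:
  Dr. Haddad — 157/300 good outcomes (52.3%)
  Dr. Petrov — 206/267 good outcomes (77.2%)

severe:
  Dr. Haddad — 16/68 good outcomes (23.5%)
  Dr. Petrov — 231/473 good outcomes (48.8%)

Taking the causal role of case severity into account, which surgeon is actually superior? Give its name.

Case severity differs across surgeons for reasons unrelated to any effect of the surgeon itself, and it separately predicts the outcome — a classic confounder. We must compare within case severity levels.
Within each level — mild: 91.4% vs 96.7%; moderate: 52.3% vs 77.2%; severe: 23.5% vs 48.8% — Dr. Petrov is higher every time.

Dr. Petrov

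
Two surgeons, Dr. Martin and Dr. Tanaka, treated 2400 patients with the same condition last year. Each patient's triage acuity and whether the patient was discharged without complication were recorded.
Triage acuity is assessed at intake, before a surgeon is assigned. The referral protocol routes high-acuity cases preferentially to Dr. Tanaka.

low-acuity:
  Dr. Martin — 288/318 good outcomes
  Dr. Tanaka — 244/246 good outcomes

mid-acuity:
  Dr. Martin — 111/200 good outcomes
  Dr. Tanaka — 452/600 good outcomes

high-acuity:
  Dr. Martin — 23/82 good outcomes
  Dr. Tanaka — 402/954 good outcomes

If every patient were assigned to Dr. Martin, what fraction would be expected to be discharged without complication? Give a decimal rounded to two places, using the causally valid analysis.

Triage acuity satisfies the back-door criterion: it is not a descendant of the surgeon, and it blocks the spurious path from surgeon to outcome. Adjusting for it (i.e., using the within-triage acuity rates) gives the causal effect.
Standardising Dr. Martin to the population triage acuity mix: 0.235·288/318 + 0.333·111/200 + 0.432·23/82 = 0.519.

0.52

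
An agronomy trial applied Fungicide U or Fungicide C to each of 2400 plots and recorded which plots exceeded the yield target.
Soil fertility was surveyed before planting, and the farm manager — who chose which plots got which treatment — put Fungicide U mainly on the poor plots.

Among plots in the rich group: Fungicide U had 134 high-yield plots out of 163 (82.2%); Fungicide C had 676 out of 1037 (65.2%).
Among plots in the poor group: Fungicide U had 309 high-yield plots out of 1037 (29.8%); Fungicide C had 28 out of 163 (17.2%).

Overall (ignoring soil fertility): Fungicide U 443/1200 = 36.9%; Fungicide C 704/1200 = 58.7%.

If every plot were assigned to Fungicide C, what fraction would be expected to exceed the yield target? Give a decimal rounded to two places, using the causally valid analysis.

0.41

Fungicide U is higher inside every soil fertility stratum but Fungicide C is higher in aggregate. Whether to stratify depends on how soil fertility relates to the fungicide.
Soil fertility is set before the fungicide has any effect — it is not caused by the fungicide — and it independently drives the outcome. That makes it a confounder, so the causal comparison is within soil fertility levels.
Standardising Fungicide C to the population soil fertility mix: 0.500·676/1037 + 0.500·28/163 = 0.412.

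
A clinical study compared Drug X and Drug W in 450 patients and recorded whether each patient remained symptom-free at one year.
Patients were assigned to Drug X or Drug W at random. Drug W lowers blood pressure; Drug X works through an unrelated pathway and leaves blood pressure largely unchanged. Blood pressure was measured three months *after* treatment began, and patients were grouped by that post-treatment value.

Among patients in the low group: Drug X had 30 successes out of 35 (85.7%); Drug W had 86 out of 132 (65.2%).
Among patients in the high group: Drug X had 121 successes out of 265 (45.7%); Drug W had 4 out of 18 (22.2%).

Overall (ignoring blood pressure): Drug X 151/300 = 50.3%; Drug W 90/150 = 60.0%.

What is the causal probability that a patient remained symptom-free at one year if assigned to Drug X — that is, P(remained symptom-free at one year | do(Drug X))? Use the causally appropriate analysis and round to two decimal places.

Within every blood pressure level Drug X has the higher rate, yet pooled Drug W does — Simpson's reversal.
Blood pressure lies on the pathway drug → blood pressure → outcome, so adjusting for it blocks the indirect effect. For the total causal effect of drug, use the unadjusted pooled rates.
So P(outcome | do(Drug X)) is just the pooled rate for Drug X: 151/300 = 0.503.

0.50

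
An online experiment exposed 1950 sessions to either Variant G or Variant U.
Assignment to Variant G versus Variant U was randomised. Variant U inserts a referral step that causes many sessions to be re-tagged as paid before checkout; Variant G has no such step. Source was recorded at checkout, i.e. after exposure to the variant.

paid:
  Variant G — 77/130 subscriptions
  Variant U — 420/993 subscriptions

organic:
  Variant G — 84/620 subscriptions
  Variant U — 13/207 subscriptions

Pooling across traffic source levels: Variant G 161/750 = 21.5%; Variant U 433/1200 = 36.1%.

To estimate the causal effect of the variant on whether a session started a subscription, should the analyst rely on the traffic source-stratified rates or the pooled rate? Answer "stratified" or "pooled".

Traffic source here is a post-treatment variable shaped by the variant; conditioning on it would introduce bias rather than remove it. The overall comparison is the causal one.
Pooled: Variant G 21.5% vs Variant U 36.1%; Variant U is higher overall.

pooled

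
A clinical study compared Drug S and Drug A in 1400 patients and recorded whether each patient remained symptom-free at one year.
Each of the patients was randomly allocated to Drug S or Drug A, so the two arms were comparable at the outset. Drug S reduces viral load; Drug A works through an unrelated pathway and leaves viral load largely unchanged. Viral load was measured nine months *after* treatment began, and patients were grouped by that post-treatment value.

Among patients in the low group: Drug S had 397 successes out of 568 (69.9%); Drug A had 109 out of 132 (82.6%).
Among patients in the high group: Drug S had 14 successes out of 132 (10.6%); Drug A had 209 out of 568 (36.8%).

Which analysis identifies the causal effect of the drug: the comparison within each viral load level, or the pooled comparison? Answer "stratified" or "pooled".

pooled

The viral load-specific comparison favours Drug A throughout, but the pooled figures favour Drug S. The question is whether to condition on viral load.
Because the drug influences viral load, viral load is a post-treatment mediator, not a confounder. Stratifying on it would bias the estimate; the causal effect is the crude pooled difference.
Pooled: Drug S 58.7% vs Drug A 45.4%; Drug S is higher overall.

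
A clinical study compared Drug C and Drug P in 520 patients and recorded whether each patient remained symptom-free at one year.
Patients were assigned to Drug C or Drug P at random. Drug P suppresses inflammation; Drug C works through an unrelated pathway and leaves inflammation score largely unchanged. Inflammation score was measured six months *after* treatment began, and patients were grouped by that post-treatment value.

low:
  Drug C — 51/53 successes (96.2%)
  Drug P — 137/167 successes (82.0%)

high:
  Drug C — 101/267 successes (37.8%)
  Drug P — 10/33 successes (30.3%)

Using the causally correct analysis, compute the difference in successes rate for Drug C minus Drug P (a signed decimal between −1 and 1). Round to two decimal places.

Inflammation score lies on the pathway drug → inflammation score → outcome, so adjusting for it blocks the indirect effect. For the total causal effect of drug, use the unadjusted pooled rates.
The causal difference is the pooled difference: 0.475 − 0.735 = -0.260.

-0.26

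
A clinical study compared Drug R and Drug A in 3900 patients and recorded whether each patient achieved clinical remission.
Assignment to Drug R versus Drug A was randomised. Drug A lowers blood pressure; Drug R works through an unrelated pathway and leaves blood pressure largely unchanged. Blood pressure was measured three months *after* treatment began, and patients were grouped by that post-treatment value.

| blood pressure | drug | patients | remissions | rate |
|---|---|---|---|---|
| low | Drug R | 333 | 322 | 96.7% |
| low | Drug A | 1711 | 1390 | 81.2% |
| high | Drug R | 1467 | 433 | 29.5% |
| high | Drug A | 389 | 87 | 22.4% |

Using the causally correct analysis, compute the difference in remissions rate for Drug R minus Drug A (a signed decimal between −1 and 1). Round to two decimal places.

-0.28

The stratified and pooled comparisons disagree (Drug R wins within each blood pressure; Drug A wins overall), so the answer turns on the causal role of blood pressure.
The distribution of blood pressure is itself part of what the drug does — it is an intermediate outcome. Holding it fixed would remove that part of the effect; the total effect is the pooled difference.
The causal difference is the pooled difference: 0.419 − 0.703 = -0.284.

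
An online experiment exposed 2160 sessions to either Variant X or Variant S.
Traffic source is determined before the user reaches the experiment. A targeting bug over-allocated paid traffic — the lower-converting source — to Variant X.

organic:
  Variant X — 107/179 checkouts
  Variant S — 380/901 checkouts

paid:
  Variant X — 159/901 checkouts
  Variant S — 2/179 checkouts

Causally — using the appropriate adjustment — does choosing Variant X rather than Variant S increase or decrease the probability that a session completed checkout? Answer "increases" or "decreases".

increases

Traffic source satisfies the back-door criterion: it is not a descendant of the variant, and it blocks the spurious path from variant to outcome. Adjusting for it (i.e., using the within-traffic source rates) gives the causal effect.
Within each level — organic: 59.8% vs 42.2%; paid: 17.6% vs 1.1% — Variant X is higher every time.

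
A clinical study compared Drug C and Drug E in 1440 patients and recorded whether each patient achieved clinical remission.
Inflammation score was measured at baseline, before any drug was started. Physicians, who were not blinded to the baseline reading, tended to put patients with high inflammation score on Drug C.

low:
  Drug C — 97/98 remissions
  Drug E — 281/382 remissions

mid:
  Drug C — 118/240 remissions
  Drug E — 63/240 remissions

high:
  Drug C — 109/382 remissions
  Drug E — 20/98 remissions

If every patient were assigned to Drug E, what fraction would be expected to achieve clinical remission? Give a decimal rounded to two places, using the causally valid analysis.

0.40

Drug C is higher inside every inflammation score stratum but Drug E is higher in aggregate. Whether to stratify depends on how inflammation score relates to the drug.
The imbalance in inflammation score arose from how patients were allocated, not from anything the drug did; and inflammation score independently affects the outcome. The pooled gap is confounded — condition on inflammation score.
Standardising Drug E to the population inflammation score mix: 0.333·281/382 + 0.333·63/240 + 0.333·20/98 = 0.401.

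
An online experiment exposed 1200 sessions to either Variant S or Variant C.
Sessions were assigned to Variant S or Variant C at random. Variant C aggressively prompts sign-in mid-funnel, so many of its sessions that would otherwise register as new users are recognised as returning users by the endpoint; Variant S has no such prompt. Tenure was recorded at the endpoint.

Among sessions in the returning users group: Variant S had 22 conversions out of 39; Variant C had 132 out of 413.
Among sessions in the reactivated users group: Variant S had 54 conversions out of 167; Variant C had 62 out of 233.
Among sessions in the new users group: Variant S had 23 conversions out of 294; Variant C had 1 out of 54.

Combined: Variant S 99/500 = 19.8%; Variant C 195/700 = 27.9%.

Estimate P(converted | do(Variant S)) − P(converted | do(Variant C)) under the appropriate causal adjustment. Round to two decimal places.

The user tenure-specific comparison favours Variant S throughout, but the pooled figures favour Variant C. The question is whether to condition on user tenure.
User tenure is recorded after the variant and is itself shifted by it — it sits on the causal path from variant to outcome. Conditioning on a mediator would strip out part of the effect we want; the pooled comparison gives the total causal effect.
The causal difference is the pooled difference: 0.198 − 0.279 = -0.081.

-0.08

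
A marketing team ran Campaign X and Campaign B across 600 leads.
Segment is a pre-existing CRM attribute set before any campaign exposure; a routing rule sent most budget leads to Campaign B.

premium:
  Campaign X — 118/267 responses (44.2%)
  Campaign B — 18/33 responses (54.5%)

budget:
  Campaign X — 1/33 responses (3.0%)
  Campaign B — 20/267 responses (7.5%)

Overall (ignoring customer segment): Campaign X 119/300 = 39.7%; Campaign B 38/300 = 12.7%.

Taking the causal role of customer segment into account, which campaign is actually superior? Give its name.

Campaign B

Customer segment differs across campaigns for reasons unrelated to any effect of the campaign itself, and it separately predicts the outcome — a classic confounder. We must compare within customer segment levels.
Within each level — premium: 44.2% vs 54.5%; budget: 3.0% vs 7.5% — Campaign B is higher every time.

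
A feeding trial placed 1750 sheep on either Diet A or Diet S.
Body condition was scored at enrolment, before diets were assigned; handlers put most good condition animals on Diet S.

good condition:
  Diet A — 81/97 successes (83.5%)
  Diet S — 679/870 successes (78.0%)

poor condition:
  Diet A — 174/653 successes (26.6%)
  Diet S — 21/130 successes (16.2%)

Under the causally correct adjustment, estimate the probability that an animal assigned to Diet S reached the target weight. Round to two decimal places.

0.50

The stratified and pooled comparisons disagree (Diet A wins within each starting body condition; Diet S wins overall), so the answer turns on the causal role of starting body condition.
Starting body condition differs across diets for reasons unrelated to any effect of the diet itself, and it separately predicts the outcome — a classic confounder. We must compare within starting body condition levels.
Standardising Diet S to the population starting body condition mix: 0.553·679/870 + 0.447·21/130 = 0.504.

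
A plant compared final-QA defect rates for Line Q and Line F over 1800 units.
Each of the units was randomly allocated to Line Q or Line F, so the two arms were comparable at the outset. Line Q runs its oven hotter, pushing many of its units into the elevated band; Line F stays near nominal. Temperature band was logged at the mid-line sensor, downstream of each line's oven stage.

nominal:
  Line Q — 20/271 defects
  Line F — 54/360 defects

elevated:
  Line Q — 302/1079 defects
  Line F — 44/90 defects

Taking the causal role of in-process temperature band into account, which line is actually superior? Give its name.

Line F

The stratified and pooled comparisons disagree (Line Q wins within each in-process temperature band; Line F wins overall), so the answer turns on the causal role of in-process temperature band.
In-process temperature band here is a post-treatment variable shaped by the line; conditioning on it would introduce bias rather than remove it. The overall comparison is the causal one.
Pooled: Line Q 23.9% vs Line F 21.8%; Line F is lower overall.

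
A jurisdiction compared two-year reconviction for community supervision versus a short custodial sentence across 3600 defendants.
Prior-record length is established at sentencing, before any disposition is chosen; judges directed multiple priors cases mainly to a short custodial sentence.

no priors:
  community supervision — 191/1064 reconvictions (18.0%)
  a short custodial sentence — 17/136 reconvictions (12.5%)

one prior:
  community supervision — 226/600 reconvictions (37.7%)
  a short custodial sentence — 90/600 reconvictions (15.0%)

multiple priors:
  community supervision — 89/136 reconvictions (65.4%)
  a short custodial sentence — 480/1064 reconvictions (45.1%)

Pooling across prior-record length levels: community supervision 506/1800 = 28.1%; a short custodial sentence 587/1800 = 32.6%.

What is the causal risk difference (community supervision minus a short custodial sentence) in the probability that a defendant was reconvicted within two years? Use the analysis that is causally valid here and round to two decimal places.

+0.16

Since prior-record length is a pre-existing factor (not a product of the disposition) and it affects the outcome on its own, it is a confounder. The stratified rates, not the pooled rate, identify the causal effect.
Adjusting over the population distribution of prior-record length: 0.333·(0.180−0.125) + 0.333·(0.377−0.150) + 0.333·(0.654−0.451) = +0.161.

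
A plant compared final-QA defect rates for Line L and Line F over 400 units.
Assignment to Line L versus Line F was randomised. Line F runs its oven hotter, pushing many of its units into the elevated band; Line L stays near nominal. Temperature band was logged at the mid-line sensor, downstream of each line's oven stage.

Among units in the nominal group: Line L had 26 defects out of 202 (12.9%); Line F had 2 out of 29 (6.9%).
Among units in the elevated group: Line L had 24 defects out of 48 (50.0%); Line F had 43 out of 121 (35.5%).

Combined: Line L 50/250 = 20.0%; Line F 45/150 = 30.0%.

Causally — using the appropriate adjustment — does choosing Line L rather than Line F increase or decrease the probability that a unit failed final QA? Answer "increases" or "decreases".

Stratifying would compare lines among units the lines themselves sorted into in-process temperature band groups — a form of selection on an intermediate. The unconditioned pooled rates give the total causal effect.
Pooled: Line L 20.0% vs Line F 30.0%; Line L is lower overall.

decreases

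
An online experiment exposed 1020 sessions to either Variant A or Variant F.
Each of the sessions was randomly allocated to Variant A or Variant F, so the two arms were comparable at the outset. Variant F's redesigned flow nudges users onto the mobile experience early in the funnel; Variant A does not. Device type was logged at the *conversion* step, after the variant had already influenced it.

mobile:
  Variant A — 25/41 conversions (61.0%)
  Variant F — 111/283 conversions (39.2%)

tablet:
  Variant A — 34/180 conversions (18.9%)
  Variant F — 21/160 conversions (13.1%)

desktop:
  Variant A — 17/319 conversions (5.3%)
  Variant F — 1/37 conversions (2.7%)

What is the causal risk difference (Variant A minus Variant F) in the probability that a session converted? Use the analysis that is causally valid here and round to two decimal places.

Device type is recorded after the variant and is itself shifted by it — it sits on the causal path from variant to outcome. Conditioning on a mediator would strip out part of the effect we want; the pooled comparison gives the total causal effect.
The causal difference is the pooled difference: 0.141 − 0.277 = -0.136.

-0.14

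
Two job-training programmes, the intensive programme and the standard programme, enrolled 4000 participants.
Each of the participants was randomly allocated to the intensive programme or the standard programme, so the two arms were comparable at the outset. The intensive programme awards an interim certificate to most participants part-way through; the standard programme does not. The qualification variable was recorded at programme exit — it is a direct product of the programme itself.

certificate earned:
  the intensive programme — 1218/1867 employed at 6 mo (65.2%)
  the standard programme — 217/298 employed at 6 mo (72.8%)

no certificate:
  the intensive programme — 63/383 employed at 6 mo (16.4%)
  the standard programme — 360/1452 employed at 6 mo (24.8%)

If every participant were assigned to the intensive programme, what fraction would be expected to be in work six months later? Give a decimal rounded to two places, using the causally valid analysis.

0.57

Because the programme influences qualification attained during the programme, qualification attained during the programme is a post-treatment mediator, not a confounder. Stratifying on it would bias the estimate; the causal effect is the crude pooled difference.
So P(outcome | do(the intensive programme)) is just the pooled rate for the intensive programme: 1281/2250 = 0.569.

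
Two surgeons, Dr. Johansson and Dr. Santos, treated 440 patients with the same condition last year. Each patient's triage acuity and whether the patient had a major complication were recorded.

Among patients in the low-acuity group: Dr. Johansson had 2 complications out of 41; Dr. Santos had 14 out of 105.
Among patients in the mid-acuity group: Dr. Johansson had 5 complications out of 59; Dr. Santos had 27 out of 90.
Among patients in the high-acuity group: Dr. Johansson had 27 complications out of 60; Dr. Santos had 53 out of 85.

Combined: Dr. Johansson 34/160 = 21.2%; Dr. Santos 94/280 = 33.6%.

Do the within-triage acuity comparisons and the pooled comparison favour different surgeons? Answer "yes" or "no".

no

Within each triage acuity level (low-acuity 4.9% vs 13.3%; mid-acuity 8.5% vs 30.0%; high-acuity 45.0% vs 62.4%), Dr. Johansson has the lower rate every time. Pooled: 21.2% vs 33.6% — Dr. Johansson has the lower rate overall. They agree.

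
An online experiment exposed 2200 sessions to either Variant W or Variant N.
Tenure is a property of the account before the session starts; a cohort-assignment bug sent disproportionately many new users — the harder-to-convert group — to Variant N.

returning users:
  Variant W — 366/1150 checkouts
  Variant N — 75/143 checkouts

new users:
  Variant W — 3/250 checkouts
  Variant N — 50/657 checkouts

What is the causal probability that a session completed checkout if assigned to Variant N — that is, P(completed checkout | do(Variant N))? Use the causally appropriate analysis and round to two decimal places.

User tenure differs across variants for reasons unrelated to any effect of the variant itself, and it separately predicts the outcome — a classic confounder. We must compare within user tenure levels.
Standardising Variant N to the population user tenure mix: 0.588·75/143 + 0.412·50/657 = 0.340.

0.34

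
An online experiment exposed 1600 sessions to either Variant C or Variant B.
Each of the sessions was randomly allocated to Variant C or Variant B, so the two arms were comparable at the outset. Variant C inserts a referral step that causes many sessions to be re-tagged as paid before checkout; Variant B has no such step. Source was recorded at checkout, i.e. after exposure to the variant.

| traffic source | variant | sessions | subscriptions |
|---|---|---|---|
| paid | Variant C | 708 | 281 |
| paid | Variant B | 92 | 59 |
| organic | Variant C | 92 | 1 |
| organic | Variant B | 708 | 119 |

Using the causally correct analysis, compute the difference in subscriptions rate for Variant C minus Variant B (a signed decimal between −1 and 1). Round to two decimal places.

+0.13

The stratified and pooled comparisons disagree (Variant B wins within each traffic source; Variant C wins overall), so the answer turns on the causal role of traffic source.
Traffic source lies on the pathway variant → traffic source → outcome, so adjusting for it blocks the indirect effect. For the total causal effect of variant, use the unadjusted pooled rates.
The causal difference is the pooled difference: 0.352 − 0.223 = +0.130.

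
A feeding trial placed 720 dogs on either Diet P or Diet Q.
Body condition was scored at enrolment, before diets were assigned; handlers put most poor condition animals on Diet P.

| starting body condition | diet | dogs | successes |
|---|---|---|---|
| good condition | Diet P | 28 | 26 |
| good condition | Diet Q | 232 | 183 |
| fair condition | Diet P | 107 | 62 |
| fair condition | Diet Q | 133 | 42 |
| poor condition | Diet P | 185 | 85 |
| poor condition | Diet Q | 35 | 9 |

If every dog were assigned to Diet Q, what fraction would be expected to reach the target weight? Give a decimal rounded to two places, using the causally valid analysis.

0.47

The imbalance in starting body condition arose from how dogs were allocated, not from anything the diet did; and starting body condition independently affects the outcome. The pooled gap is confounded — condition on starting body condition.
Standardising Diet Q to the population starting body condition mix: 0.361·183/232 + 0.333·42/133 + 0.306·9/35 = 0.469.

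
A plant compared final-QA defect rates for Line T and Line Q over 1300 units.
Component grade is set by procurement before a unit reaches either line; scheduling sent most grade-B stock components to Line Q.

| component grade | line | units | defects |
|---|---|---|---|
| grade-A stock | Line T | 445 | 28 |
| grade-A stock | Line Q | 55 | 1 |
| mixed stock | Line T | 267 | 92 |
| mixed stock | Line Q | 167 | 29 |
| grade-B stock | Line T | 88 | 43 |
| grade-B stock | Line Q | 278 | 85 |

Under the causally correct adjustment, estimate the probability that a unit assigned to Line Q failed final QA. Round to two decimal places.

0.15

Component grade satisfies the back-door criterion: it is not a descendant of the line, and it blocks the spurious path from line to outcome. Adjusting for it (i.e., using the within-component grade rates) gives the causal effect.
Standardising Line Q to the population component grade mix: 0.385·1/55 + 0.334·29/167 + 0.282·85/278 = 0.151.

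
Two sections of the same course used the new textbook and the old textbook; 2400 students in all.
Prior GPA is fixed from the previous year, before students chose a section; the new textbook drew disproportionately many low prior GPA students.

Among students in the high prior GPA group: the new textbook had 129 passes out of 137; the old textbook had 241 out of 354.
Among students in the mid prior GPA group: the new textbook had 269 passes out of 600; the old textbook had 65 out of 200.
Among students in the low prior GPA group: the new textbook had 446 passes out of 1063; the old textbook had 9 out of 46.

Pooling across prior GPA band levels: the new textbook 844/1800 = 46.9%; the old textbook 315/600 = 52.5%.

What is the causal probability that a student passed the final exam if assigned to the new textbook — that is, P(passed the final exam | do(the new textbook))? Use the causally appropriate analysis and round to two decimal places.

The prior GPA band-specific comparison favours the new textbook throughout, but the pooled figures favour the old textbook. The question is whether to condition on prior GPA band.
The imbalance in prior GPA band arose from how students were allocated, not from anything the teaching method did; and prior GPA band independently affects the outcome. The pooled gap is confounded — condition on prior GPA band.
Standardising the new textbook to the population prior GPA band mix: 0.205·129/137 + 0.333·269/600 + 0.462·446/1063 = 0.536.

0.54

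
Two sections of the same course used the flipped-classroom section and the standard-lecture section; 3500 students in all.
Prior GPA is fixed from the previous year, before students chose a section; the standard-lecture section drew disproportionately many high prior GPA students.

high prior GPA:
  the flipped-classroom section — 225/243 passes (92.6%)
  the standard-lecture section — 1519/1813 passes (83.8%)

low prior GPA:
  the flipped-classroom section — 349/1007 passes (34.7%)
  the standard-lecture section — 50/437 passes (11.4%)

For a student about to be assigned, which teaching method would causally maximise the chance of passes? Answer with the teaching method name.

Prior GPA band satisfies the back-door criterion: it is not a descendant of the teaching method, and it blocks the spurious path from teaching method to outcome. Adjusting for it (i.e., using the within-prior GPA band rates) gives the causal effect.
Within each level — high prior GPA: 92.6% vs 83.8%; low prior GPA: 34.7% vs 11.4% — the flipped-classroom section is higher every time.

the flipped-classroom section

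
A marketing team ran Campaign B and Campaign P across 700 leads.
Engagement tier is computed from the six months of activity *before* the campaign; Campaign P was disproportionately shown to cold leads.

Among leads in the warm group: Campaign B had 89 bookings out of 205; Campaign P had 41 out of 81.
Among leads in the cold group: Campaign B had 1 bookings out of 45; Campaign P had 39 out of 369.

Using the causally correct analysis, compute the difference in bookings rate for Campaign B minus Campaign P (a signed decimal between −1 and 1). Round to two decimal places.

-0.08

Engagement tier satisfies the back-door criterion: it is not a descendant of the campaign, and it blocks the spurious path from campaign to outcome. Adjusting for it (i.e., using the within-engagement tier rates) gives the causal effect.
Adjusting over the population distribution of engagement tier: 0.409·(0.434−0.506) + 0.591·(0.022−0.106) = -0.079.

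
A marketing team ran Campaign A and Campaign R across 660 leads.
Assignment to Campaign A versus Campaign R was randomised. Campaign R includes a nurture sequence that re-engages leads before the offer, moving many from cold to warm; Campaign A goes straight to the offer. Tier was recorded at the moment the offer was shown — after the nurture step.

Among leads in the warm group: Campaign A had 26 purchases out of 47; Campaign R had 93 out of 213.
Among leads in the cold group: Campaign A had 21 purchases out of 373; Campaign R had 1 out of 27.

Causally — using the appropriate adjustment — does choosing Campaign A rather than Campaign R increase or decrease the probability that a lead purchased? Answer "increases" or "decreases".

The distribution of engagement tier is itself part of what the campaign does — it is an intermediate outcome. Holding it fixed would remove that part of the effect; the total effect is the pooled difference.
Pooled: Campaign A 11.2% vs Campaign R 39.2%; Campaign R is higher overall.

decreases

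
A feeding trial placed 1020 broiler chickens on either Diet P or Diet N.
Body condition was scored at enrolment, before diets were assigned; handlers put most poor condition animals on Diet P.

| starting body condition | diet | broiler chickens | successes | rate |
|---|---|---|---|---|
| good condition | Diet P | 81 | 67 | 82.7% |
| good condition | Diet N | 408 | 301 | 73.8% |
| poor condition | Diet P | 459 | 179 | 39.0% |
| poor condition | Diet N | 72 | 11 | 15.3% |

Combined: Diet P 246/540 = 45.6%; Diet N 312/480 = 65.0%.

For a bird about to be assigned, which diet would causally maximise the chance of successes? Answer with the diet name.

Starting body condition is set before the diet has any effect — it is not caused by the diet — and it independently drives the outcome. That makes it a confounder, so the causal comparison is within starting body condition levels.
Within each level — good condition: 82.7% vs 73.8%; poor condition: 39.0% vs 15.3% — Diet P is higher every time.

Diet P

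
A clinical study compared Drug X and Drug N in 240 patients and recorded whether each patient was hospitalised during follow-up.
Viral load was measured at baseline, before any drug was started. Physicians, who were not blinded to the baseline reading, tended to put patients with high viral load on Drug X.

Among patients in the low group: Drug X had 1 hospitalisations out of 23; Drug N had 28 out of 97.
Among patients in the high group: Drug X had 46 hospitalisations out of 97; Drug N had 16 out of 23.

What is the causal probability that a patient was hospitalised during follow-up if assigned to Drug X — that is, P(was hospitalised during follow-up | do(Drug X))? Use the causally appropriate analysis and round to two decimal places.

The viral load-specific comparison favours Drug X throughout, but the pooled figures favour Drug N. The question is whether to condition on viral load.
The imbalance in viral load arose from how patients were allocated, not from anything the drug did; and viral load independently affects the outcome. The pooled gap is confounded — condition on viral load.
Standardising Drug X to the population viral load mix: 0.500·1/23 + 0.500·46/97 = 0.259.

0.26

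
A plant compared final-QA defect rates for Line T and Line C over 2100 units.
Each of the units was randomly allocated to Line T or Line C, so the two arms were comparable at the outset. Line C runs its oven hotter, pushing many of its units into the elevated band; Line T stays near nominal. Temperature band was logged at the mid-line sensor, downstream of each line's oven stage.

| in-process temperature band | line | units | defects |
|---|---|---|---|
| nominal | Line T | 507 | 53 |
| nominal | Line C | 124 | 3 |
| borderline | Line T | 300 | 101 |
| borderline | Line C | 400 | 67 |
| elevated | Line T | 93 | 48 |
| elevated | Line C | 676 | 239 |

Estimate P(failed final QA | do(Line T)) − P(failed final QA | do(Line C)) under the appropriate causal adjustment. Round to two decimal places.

-0.03

Line C is lower inside every in-process temperature band stratum but Line T is lower in aggregate. Whether to stratify depends on how in-process temperature band relates to the line.
In-process temperature band lies on the pathway line → in-process temperature band → outcome, so adjusting for it blocks the indirect effect. For the total causal effect of line, use the unadjusted pooled rates.
The causal difference is the pooled difference: 0.224 − 0.258 = -0.033.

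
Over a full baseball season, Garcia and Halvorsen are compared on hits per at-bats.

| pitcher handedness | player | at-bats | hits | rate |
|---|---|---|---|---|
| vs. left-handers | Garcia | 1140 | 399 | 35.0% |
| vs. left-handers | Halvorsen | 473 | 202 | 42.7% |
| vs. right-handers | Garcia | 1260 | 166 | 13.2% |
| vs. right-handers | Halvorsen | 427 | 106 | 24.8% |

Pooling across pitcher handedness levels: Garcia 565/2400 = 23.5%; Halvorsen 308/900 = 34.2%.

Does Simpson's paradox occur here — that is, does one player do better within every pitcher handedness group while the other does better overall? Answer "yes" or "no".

no

Within each pitcher handedness level (vs. left-handers 35.0% vs 42.7%; vs. right-handers 13.2% vs 24.8%), Halvorsen has the higher rate every time. Pooled: 23.5% vs 34.2% — Halvorsen has the higher rate overall. They agree.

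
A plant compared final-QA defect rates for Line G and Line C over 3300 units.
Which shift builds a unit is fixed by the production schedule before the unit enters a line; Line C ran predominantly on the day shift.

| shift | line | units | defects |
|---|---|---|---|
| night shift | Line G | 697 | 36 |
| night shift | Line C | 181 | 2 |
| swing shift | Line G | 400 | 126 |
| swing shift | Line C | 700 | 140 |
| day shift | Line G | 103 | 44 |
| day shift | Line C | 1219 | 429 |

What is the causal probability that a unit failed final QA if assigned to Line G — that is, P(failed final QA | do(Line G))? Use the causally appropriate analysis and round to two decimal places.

Line C is lower inside every shift stratum but Line G is lower in aggregate. Whether to stratify depends on how shift relates to the line.
Nothing the line does changes shift; the imbalance is an allocation artefact. With shift also predicting the outcome, the pooled figure is confounded, and the within-stratum comparison is the causal one.
Standardising Line G to the population shift mix: 0.266·36/697 + 0.333·126/400 + 0.401·44/103 = 0.290.

0.29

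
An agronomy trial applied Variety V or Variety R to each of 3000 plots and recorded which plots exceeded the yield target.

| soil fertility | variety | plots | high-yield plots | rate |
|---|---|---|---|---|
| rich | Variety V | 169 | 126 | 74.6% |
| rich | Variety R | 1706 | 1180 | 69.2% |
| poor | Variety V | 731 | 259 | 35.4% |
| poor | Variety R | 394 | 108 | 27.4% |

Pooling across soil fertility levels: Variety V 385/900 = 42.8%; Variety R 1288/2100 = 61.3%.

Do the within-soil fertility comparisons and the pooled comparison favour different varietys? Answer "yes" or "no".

Within each soil fertility level (rich 74.6% vs 69.2%; poor 35.4% vs 27.4%), Variety V has the higher rate every time. Pooled: 42.8% vs 61.3% — Variety R has the higher rate overall. The two comparisons disagree.

yes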